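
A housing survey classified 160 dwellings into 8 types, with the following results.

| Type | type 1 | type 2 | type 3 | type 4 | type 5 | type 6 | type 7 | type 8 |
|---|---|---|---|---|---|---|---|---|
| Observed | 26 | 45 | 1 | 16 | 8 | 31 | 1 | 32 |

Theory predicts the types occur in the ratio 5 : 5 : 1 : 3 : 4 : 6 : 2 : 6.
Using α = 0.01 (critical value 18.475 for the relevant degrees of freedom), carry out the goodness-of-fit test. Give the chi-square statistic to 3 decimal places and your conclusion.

Ratio total = 32. Expected counts: 160×5/32 = 25, 160×5/32 = 25, 160×1/32 = 5, 160×3/32 = 15, 160×4/32 = 20, 160×6/32 = 30, 160×2/32 = 10, 160×6/32 = 30.
χ² = (26−25)²/25 + (45−25)²/25 + (1−5)²/5 + (16−15)²/15 + (8−20)²/20 + (31−30)²/30 + (1−10)²/10 + (32−30)²/30
   = 0.0400 + 16.0000 + 3.2000 + 0.0667 + 7.2000 + 0.0333 + 8.1000 + 0.1333
Sum = 34.773
df = 7. Since 34.773 > 18.475, we reject H₀.

34.773; reject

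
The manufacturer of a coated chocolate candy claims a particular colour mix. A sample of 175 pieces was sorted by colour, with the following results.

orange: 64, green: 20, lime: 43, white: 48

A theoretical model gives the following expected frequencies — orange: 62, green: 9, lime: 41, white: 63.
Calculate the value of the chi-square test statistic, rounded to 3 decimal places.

χ² = (64−62)²/62 + (20−9)²/9 + (43−41)²/41 + (48−63)²/63
   = 0.0645 + 13.4444 + 0.0976 + 3.5714
Sum = 17.178

17.178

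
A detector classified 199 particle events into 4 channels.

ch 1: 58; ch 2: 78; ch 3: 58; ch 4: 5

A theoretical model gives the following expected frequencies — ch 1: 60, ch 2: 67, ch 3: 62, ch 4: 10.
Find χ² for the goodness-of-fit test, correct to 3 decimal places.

4.631

cat         O        E   (O−E)²/E
ch 1       58       60     0.0667
ch 2       78       67     1.8060
ch 3       58       62     0.2581
ch 4        5       10     2.5000
Sum = 4.631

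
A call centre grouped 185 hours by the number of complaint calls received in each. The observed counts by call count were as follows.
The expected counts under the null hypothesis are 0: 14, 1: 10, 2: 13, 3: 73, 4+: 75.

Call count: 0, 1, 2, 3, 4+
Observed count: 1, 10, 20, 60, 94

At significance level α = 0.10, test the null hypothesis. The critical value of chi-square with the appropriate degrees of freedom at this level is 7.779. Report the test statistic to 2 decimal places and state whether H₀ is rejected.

0: (1 − 14)²/14 = 169/14 = 12.071
1: (10 − 10)²/10 = 0/10 = 0.000
2: (20 − 13)²/13 = 49/13 = 3.769
3: (60 − 73)²/73 = 169/73 = 2.315
4+: (94 − 75)²/75 = 361/75 = 4.813
Sum = 22.97
df = 4. Since 22.97 > 7.779, we reject H₀.

22.97; reject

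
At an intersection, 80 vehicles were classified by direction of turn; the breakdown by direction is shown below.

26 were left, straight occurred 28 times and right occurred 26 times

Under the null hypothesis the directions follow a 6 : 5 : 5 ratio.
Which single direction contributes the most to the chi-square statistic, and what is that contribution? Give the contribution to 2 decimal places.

left, 0.53

Ratio total = 16. Expected counts: 80×6/16 = 30, 80×5/16 = 25, 80×5/16 = 25.
χ² = (26−30)²/30 + (28−25)²/25 + (26−25)²/25
   = 0.533 + 0.360 + 0.040
The largest term is for left: 0.53.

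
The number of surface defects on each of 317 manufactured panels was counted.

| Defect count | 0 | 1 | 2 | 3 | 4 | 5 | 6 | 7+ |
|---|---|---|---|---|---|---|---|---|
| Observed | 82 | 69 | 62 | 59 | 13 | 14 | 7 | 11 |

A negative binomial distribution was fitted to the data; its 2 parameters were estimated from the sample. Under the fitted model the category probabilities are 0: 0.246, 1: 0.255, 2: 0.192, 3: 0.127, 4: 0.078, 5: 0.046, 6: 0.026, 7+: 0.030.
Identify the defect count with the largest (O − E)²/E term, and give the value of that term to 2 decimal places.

Expected counts E_i = n·p_i: 317×0.246 = 77.982, 317×0.255 = 80.835, 317×0.192 = 60.864, 317×0.127 = 40.259, 317×0.078 = 24.726, 317×0.046 = 14.582, 317×0.026 = 8.242, 317×0.030 = 9.51.
χ² = (82−77.982)²/77.982 + (69−80.835)²/80.835 + (62−60.864)²/60.864 + (59−40.259)²/40.259 + (13−24.726)²/24.726 + (14−14.582)²/14.582 + (7−8.242)²/8.242 + (11−9.51)²/9.51
   = 0.207 + 1.733 + 0.021 + 8.724 + 5.561 + 0.023 + 0.187 + 0.233
The largest term is for 3: 8.72.

3, 8.72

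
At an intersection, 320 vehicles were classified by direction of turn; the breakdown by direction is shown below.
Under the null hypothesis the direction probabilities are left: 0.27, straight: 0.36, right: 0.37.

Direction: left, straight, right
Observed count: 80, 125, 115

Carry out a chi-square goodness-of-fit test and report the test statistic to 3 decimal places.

Expected counts E_i = n·p_i: 320×0.27 = 86.4, 320×0.36 = 115.2, 320×0.37 = 118.4.
cat           O        E   (O−E)²/E
left         80     86.4     0.4741
straight    125    115.2     0.8337
right       115    118.4     0.0976
Sum = 1.405

1.405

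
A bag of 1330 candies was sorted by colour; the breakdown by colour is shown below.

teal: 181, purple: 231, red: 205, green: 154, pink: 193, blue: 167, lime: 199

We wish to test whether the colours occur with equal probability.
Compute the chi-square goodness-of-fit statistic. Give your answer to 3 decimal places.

20.537

Expected count for each of the 7 categories: 1330/7 = 190.
cat         O        E   (O−E)²/E
teal      181      190     0.4263
purple    231      190     8.8474
red       205      190     1.1842
green     154      190     6.8211
pink      193      190     0.0474
blue      167      190     2.7842
lime      199      190     0.4263
Sum = 20.537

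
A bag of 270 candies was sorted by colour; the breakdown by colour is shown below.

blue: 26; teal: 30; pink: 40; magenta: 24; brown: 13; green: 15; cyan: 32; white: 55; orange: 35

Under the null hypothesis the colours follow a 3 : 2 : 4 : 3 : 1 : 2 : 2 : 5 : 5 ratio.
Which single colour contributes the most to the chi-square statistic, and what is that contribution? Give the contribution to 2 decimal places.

cyan, 7.20

Ratio total = 27. Expected counts: 270×3/27 = 30, 270×2/27 = 20, 270×4/27 = 40, 270×3/27 = 30, 270×1/27 = 10, 270×2/27 = 20, 270×2/27 = 20, 270×5/27 = 50, 270×5/27 = 50.
χ² = (26−30)²/30 + (30−20)²/20 + (40−40)²/40 + (24−30)²/30 + (13−10)²/10 + (15−20)²/20 + (32−20)²/20 + (55−50)²/50 + (35−50)²/50
   = 0.533 + 5.000 + 0.000 + 1.200 + 0.900 + 1.250 + 7.200 + 0.500 + 4.500
The largest term is for cyan: 7.20.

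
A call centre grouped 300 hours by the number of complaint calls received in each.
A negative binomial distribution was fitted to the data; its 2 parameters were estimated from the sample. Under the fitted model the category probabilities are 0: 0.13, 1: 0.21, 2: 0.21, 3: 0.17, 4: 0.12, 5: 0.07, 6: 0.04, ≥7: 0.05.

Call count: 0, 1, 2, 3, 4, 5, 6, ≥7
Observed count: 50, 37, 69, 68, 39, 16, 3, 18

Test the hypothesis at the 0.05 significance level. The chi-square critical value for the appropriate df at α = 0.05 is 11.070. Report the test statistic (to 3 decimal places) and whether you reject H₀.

Expected counts E_i = n·p_i: 300×0.13 = 39, 300×0.21 = 63, 300×0.21 = 63, 300×0.17 = 51, 300×0.12 = 36, 300×0.07 = 21, 300×0.04 = 12, 300×0.05 = 15.
χ² = (50−39)²/39 + (37−63)²/63 + (69−63)²/63 + (68−51)²/51 + (39−36)²/36 + (16−21)²/21 + (3−12)²/12 + (18−15)²/15
   = 3.1026 + 10.7302 + 0.5714 + 5.6667 + 0.2500 + 1.1905 + 6.7500 + 0.6000
Sum = 28.861
df = 5. Since 28.861 > 11.070, we reject H₀.

28.861; reject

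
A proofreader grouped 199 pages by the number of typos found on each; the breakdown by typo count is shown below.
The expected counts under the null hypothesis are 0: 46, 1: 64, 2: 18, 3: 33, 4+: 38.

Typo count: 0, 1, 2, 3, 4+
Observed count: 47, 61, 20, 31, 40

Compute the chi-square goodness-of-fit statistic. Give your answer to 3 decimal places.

cat         O        E   (O−E)²/E
0          47       46     0.0217
1          61       64     0.1406
2          20       18     0.2222
3          31       33     0.1212
4+         40       38     0.1053
Sum = 0.611

0.611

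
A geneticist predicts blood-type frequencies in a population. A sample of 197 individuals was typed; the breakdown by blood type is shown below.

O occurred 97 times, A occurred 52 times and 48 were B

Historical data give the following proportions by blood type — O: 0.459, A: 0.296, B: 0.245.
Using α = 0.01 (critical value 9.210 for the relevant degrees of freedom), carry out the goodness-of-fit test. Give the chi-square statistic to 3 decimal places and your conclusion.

Expected counts E_i = n·p_i: 197×0.459 = 90.423, 197×0.296 = 58.312, 197×0.245 = 48.265.
χ² = (97−90.423)²/90.423 + (52−58.312)²/58.312 + (48−48.265)²/48.265
   = 0.4784 + 0.6832 + 0.0015
Sum = 1.163
df = 2. Since 1.163 < 9.210, we do not reject H₀.

1.163; do not reject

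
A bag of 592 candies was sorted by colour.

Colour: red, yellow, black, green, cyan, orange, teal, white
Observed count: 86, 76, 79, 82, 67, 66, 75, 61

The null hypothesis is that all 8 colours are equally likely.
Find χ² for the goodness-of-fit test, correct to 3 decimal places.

7.027

Expected count for each of the 8 categories: 592/8 = 74.
red: (86 − 74)²/74 = 144/74 = 1.9459
yellow: (76 − 74)²/74 = 4/74 = 0.0541
black: (79 − 74)²/74 = 25/74 = 0.3378
green: (82 − 74)²/74 = 64/74 = 0.8649
cyan: (67 − 74)²/74 = 49/74 = 0.6622
orange: (66 − 74)²/74 = 64/74 = 0.8649
teal: (75 − 74)²/74 = 1/74 = 0.0135
white: (61 − 74)²/74 = 169/74 = 2.2838
Sum = 7.027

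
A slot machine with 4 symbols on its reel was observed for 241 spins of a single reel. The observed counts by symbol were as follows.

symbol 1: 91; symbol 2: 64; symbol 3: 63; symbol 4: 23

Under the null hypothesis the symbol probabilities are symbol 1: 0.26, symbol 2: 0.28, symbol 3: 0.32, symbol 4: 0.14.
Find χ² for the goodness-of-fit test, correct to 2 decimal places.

Expected counts E_i = n·p_i: 241×0.26 = 62.66, 241×0.28 = 67.48, 241×0.32 = 77.12, 241×0.14 = 33.74.
cat           O        E   (O−E)²/E
symbol 1     91    62.66     12.818
symbol 2     64    67.48      0.179
symbol 3     63    77.12      2.585
symbol 4     23    33.74      3.419
Sum = 19.00

19.00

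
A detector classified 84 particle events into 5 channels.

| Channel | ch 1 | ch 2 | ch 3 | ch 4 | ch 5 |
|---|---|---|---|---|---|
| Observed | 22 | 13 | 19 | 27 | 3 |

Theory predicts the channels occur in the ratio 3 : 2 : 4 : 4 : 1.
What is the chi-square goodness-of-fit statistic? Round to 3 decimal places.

Ratio total = 14. Expected counts: 84×3/14 = 18, 84×2/14 = 12, 84×4/14 = 24, 84×4/14 = 24, 84×1/14 = 6.
χ² = (22−18)²/18 + (13−12)²/12 + (19−24)²/24 + (27−24)²/24 + (3−6)²/6
   = 0.8889 + 0.0833 + 1.0417 + 0.3750 + 1.5000
Sum = 3.889

3.889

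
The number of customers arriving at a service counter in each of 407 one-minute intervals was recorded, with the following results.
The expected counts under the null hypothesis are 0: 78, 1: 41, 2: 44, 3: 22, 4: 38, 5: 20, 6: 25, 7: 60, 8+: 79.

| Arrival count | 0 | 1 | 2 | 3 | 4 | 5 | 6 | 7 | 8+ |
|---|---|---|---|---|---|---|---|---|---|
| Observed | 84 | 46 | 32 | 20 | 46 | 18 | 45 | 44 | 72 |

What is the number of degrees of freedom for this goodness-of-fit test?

8

There are k = 9 categories and no parameters were estimated from the data, so df = 9 − 1 = 8.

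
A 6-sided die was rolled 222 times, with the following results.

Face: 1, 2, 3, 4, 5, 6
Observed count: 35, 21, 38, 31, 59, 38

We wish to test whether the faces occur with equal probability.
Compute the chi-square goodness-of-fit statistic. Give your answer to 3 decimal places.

Under H₀ each category has probability 1/6, so each expected count is 222/6 = 37.
1: (35 − 37)²/37 = 4/37 = 0.1081
2: (21 − 37)²/37 = 256/37 = 6.9189
3: (38 − 37)²/37 = 1/37 = 0.0270
4: (31 − 37)²/37 = 36/37 = 0.9730
5: (59 − 37)²/37 = 484/37 = 13.0811
6: (38 − 37)²/37 = 1/37 = 0.0270
Sum = 21.135

21.135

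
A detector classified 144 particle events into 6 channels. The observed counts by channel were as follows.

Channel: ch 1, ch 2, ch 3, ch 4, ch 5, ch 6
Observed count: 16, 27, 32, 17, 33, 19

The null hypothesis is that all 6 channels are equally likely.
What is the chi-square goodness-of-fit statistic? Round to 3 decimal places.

Under H₀ each category has probability 1/6, so each expected count is 144/6 = 24.
χ² = (16−24)²/24 + (27−24)²/24 + (32−24)²/24 + (17−24)²/24 + (33−24)²/24 + (19−24)²/24
   = 2.6667 + 0.3750 + 2.6667 + 2.0417 + 3.3750 + 1.0417
Sum = 12.167

12.167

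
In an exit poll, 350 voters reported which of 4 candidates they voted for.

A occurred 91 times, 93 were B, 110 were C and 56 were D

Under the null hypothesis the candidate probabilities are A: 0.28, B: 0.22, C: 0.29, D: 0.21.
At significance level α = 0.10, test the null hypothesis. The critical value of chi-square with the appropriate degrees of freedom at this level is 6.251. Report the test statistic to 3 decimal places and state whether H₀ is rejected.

Expected counts E_i = n·p_i: 350×0.28 = 98, 350×0.22 = 77, 350×0.29 = 101.5, 350×0.21 = 73.5.
cat         O        E   (O−E)²/E
A          91       98     0.5000
B          93       77     3.3247
C         110    101.5     0.7118
D          56     73.5     4.1667
Sum = 8.703
df = 3. Since 8.703 > 6.251, we reject H₀.

8.703; reject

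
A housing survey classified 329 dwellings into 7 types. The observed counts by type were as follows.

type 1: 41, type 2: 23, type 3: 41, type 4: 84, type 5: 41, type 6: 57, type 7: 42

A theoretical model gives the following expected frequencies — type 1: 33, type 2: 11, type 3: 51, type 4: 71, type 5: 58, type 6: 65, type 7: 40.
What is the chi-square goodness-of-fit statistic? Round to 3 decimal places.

25.439

cat         O        E   (O−E)²/E
type 1     41       33     1.9394
type 2     23       11    13.0909
type 3     41       51     1.9608
type 4     84       71     2.3803
type 5     41       58     4.9828
type 6     57       65     0.9846
type 7     42       40     0.1000
Sum = 25.439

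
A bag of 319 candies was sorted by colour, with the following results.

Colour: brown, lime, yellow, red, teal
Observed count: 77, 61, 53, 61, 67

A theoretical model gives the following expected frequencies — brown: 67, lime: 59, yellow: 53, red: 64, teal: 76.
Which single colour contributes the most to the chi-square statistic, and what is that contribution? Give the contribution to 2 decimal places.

cat         O        E   (O−E)²/E
brown      77       67      1.493
lime       61       59      0.068
yellow     53       53      0.000
red        61       64      0.141
teal       67       76      1.066
The largest term is for brown: 1.49.

brown, 1.49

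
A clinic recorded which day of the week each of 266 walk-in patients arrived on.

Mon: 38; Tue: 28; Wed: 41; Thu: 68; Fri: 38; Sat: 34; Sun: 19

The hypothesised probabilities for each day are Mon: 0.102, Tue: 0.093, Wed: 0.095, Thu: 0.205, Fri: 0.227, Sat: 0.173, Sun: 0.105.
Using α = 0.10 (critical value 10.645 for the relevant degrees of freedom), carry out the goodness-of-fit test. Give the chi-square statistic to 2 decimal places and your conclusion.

Expected counts E_i = n·p_i: 266×0.102 = 27.132, 266×0.093 = 24.738, 266×0.095 = 25.27, 266×0.205 = 54.53, 266×0.227 = 60.382, 266×0.173 = 46.018, 266×0.105 = 27.93.
Mon: (38 − 27.132)²/27.132 = 118.113424/27.132 = 4.353
Tue: (28 − 24.738)²/24.738 = 10.640644/24.738 = 0.430
Wed: (41 − 25.27)²/25.27 = 247.4329/25.27 = 9.792
Thu: (68 − 54.53)²/54.53 = 181.4409/54.53 = 3.327
Fri: (38 − 60.382)²/60.382 = 500.953924/60.382 = 8.296
Sat: (34 − 46.018)²/46.018 = 144.432324/46.018 = 3.139
Sun: (19 − 27.93)²/27.93 = 79.7449/27.93 = 2.855
Sum = 32.19
df = 6. Since 32.19 > 10.645, we reject H₀.

32.19; reject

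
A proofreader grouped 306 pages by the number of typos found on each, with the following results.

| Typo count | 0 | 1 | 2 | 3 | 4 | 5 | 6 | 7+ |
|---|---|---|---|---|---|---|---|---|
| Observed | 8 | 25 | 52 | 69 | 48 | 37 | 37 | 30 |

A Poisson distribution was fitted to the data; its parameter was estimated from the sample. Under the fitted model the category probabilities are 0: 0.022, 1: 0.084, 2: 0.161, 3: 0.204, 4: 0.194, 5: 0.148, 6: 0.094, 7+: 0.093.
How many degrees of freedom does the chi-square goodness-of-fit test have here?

6

There are k = 8 categories and 1 parameter estimated from the data, so df = 8 − 1 − 1 = 6.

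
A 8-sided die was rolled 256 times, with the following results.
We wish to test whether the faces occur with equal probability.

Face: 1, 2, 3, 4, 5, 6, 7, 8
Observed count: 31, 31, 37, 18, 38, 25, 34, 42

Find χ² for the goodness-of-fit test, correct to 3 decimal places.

Expected count for each of the 8 categories: 256/8 = 32.
1: (31 − 32)²/32 = 1/32 = 0.0313
2: (31 − 32)²/32 = 1/32 = 0.0313
3: (37 − 32)²/32 = 25/32 = 0.7813
4: (18 − 32)²/32 = 196/32 = 6.1250
5: (38 − 32)²/32 = 36/32 = 1.1250
6: (25 − 32)²/32 = 49/32 = 1.5313
7: (34 − 32)²/32 = 4/32 = 0.1250
8: (42 − 32)²/32 = 100/32 = 3.1250
Sum = 12.875

12.875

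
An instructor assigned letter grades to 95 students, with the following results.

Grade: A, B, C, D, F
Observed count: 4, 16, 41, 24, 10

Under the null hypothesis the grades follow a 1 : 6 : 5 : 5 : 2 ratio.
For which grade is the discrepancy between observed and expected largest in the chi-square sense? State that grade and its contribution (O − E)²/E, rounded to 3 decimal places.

Ratio total = 19. Expected counts: 95×1/19 = 5, 95×6/19 = 30, 95×5/19 = 25, 95×5/19 = 25, 95×2/19 = 10.
cat         O        E   (O−E)²/E
A           4        5     0.2000
B          16       30     6.5333
C          41       25    10.2400
D          24       25     0.0400
F          10       10     0.0000
The largest term is for C: 10.240.

C, 10.240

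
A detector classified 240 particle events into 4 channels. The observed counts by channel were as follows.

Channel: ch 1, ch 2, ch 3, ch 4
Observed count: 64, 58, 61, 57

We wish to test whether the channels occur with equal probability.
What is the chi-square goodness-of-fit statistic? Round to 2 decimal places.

0.50

Expected count for each of the 4 categories: 240/4 = 60.
ch 1: (64 − 60)²/60 = 16/60 = 0.267
ch 2: (58 − 60)²/60 = 4/60 = 0.067
ch 3: (61 − 60)²/60 = 1/60 = 0.017
ch 4: (57 − 60)²/60 = 9/60 = 0.150
Sum = 0.50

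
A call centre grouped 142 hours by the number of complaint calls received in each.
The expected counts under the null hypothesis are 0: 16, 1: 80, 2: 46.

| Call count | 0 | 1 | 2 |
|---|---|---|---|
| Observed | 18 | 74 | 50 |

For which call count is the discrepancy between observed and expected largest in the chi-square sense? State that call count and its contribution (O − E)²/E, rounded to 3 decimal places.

1, 0.450

χ² = (18−16)²/16 + (74−80)²/80 + (50−46)²/46
   = 0.2500 + 0.4500 + 0.3478
The largest term is for 1: 0.450.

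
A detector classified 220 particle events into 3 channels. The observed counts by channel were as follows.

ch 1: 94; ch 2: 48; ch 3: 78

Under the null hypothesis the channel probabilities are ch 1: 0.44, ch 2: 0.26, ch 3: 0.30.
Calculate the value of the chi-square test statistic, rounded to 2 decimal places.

Expected counts E_i = n·p_i: 220×0.44 = 96.8, 220×0.26 = 57.2, 220×0.30 = 66.
χ² = (94−96.8)²/96.8 + (48−57.2)²/57.2 + (78−66)²/66
   = 0.081 + 1.480 + 2.182
Sum = 3.74

3.74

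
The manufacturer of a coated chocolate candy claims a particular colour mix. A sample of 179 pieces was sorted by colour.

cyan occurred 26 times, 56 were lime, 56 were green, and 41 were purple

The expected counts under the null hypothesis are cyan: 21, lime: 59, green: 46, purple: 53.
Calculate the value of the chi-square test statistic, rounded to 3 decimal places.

cyan: (26 − 21)²/21 = 25/21 = 1.1905
lime: (56 − 59)²/59 = 9/59 = 0.1525
green: (56 − 46)²/46 = 100/46 = 2.1739
purple: (41 − 53)²/53 = 144/53 = 2.7170
Sum = 6.234

6.234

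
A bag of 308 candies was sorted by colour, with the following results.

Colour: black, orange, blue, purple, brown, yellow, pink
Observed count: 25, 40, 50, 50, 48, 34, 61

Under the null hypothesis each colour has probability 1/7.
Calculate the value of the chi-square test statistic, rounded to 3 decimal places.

Under H₀ each category has probability 1/7, so each expected count is 308/7 = 44.
black: (25 − 44)²/44 = 361/44 = 8.2045
orange: (40 − 44)²/44 = 16/44 = 0.3636
blue: (50 − 44)²/44 = 36/44 = 0.8182
purple: (50 − 44)²/44 = 36/44 = 0.8182
brown: (48 − 44)²/44 = 16/44 = 0.3636
yellow: (34 − 44)²/44 = 100/44 = 2.2727
pink: (61 − 44)²/44 = 289/44 = 6.5682
Sum = 19.409

19.409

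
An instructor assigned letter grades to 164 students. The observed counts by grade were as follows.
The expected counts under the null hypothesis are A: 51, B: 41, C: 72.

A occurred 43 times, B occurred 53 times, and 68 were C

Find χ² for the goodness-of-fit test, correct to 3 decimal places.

cat         O        E   (O−E)²/E
A          43       51     1.2549
B          53       41     3.5122
C          68       72     0.2222
Sum = 4.989

4.989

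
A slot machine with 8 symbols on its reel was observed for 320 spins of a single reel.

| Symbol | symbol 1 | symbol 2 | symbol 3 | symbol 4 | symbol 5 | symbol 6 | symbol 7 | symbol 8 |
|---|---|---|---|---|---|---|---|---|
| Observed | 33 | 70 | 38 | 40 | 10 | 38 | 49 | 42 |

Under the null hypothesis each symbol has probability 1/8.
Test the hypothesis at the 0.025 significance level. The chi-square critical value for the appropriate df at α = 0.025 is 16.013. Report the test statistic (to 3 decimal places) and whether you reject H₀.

Under H₀ each category has probability 1/8, so each expected count is 320/8 = 40.
symbol 1: (33 − 40)²/40 = 49/40 = 1.2250
symbol 2: (70 − 40)²/40 = 900/40 = 22.5000
symbol 3: (38 − 40)²/40 = 4/40 = 0.1000
symbol 4: (40 − 40)²/40 = 0/40 = 0.0000
symbol 5: (10 − 40)²/40 = 900/40 = 22.5000
symbol 6: (38 − 40)²/40 = 4/40 = 0.1000
symbol 7: (49 − 40)²/40 = 81/40 = 2.0250
symbol 8: (42 − 40)²/40 = 4/40 = 0.1000
Sum = 48.550
df = 7. Since 48.550 > 16.013, we reject H₀.

48.550; reject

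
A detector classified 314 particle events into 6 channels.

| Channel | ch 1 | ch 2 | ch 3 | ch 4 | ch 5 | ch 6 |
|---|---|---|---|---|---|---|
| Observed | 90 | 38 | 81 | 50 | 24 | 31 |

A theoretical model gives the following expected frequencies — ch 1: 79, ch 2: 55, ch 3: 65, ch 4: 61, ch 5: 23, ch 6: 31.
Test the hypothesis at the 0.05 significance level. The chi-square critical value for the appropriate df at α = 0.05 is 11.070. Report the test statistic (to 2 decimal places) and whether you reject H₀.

12.75; reject

ch 1: (90 − 79)²/79 = 121/79 = 1.532
ch 2: (38 − 55)²/55 = 289/55 = 5.255
ch 3: (81 − 65)²/65 = 256/65 = 3.938
ch 4: (50 − 61)²/61 = 121/61 = 1.984
ch 5: (24 − 23)²/23 = 1/23 = 0.043
ch 6: (31 − 31)²/31 = 0/31 = 0.000
Sum = 12.75
df = 5. Since 12.75 > 11.070, we reject H₀.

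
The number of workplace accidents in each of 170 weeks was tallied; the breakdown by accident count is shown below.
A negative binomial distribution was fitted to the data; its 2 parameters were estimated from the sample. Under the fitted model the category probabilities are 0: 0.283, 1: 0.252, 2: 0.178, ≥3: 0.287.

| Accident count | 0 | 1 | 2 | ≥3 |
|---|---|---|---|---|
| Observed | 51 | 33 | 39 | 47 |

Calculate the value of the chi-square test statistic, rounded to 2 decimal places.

5.02

Expected counts E_i = n·p_i: 170×0.283 = 48.11, 170×0.252 = 42.84, 170×0.178 = 30.26, 170×0.287 = 48.79.
χ² = (51−48.11)²/48.11 + (33−42.84)²/42.84 + (39−30.26)²/30.26 + (47−48.79)²/48.79
   = 0.174 + 2.260 + 2.524 + 0.066
Sum = 5.02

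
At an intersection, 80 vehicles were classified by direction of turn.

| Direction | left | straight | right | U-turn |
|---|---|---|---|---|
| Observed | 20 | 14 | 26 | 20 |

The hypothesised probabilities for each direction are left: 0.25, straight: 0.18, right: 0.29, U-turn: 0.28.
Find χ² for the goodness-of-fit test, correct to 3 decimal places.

Expected counts E_i = n·p_i: 80×0.25 = 20, 80×0.18 = 14.4, 80×0.29 = 23.2, 80×0.28 = 22.4.
cat           O        E   (O−E)²/E
left         20       20     0.0000
straight     14     14.4     0.0111
right        26     23.2     0.3379
U-turn       20     22.4     0.2571
Sum = 0.606

0.606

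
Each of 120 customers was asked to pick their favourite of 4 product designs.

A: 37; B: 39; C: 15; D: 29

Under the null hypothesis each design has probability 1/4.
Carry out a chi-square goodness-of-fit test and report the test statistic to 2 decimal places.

11.87

Expected count for each of the 4 categories: 120/4 = 30.
cat         O        E   (O−E)²/E
A          37       30      1.633
B          39       30      2.700
C          15       30      7.500
D          29       30      0.033
Sum = 11.87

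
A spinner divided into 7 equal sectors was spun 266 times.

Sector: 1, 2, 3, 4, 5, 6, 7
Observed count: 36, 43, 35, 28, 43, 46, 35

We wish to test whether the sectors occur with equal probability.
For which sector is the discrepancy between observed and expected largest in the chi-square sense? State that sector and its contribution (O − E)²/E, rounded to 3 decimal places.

4, 2.632

Expected count for each of the 7 categories: 266/7 = 38.
1: (36 − 38)²/38 = 4/38 = 0.1053
2: (43 − 38)²/38 = 25/38 = 0.6579
3: (35 − 38)²/38 = 9/38 = 0.2368
4: (28 − 38)²/38 = 100/38 = 2.6316
5: (43 − 38)²/38 = 25/38 = 0.6579
6: (46 − 38)²/38 = 64/38 = 1.6842
7: (35 − 38)²/38 = 9/38 = 0.2368
The largest term is for 4: 2.632.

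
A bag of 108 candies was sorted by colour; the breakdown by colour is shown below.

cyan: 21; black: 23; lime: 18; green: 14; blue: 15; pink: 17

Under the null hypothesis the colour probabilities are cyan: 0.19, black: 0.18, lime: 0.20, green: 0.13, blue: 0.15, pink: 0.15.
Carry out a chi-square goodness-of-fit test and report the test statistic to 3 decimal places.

1.392

Expected counts E_i = n·p_i: 108×0.19 = 20.52, 108×0.18 = 19.44, 108×0.20 = 21.6, 108×0.13 = 14.04, 108×0.15 = 16.2, 108×0.15 = 16.2.
cat         O        E   (O−E)²/E
cyan       21    20.52     0.0112
black      23    19.44     0.6519
lime       18     21.6     0.6000
green      14    14.04     0.0001
blue       15     16.2     0.0889
pink       17     16.2     0.0395
Sum = 1.392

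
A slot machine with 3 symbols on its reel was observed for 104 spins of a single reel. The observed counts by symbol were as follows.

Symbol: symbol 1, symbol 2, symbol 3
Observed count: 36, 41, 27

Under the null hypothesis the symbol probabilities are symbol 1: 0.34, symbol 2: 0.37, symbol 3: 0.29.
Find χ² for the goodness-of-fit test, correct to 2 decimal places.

0.51

Expected counts E_i = n·p_i: 104×0.34 = 35.36, 104×0.37 = 38.48, 104×0.29 = 30.16.
χ² = (36−35.36)²/35.36 + (41−38.48)²/38.48 + (27−30.16)²/30.16
   = 0.012 + 0.165 + 0.331
Sum = 0.51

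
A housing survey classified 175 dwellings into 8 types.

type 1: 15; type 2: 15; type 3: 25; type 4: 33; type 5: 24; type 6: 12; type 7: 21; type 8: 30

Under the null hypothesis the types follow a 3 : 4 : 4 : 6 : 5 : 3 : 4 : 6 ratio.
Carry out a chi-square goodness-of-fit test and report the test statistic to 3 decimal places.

3.490

Ratio total = 35. Expected counts: 175×3/35 = 15, 175×4/35 = 20, 175×4/35 = 20, 175×6/35 = 30, 175×5/35 = 25, 175×3/35 = 15, 175×4/35 = 20, 175×6/35 = 30.
type 1: (15 − 15)²/15 = 0/15 = 0.0000
type 2: (15 − 20)²/20 = 25/20 = 1.2500
type 3: (25 − 20)²/20 = 25/20 = 1.2500
type 4: (33 − 30)²/30 = 9/30 = 0.3000
type 5: (24 − 25)²/25 = 1/25 = 0.0400
type 6: (12 − 15)²/15 = 9/15 = 0.6000
type 7: (21 − 20)²/20 = 1/20 = 0.0500
type 8: (30 − 30)²/30 = 0/30 = 0.0000
Sum = 3.490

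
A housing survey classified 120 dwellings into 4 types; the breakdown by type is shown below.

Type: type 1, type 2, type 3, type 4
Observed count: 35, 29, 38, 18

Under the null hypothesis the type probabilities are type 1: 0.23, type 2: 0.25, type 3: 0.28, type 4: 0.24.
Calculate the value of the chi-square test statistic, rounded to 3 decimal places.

Expected counts E_i = n·p_i: 120×0.23 = 27.6, 120×0.25 = 30, 120×0.28 = 33.6, 120×0.24 = 28.8.
type 1: (35 − 27.6)²/27.6 = 54.76/27.6 = 1.9841
type 2: (29 − 30)²/30 = 1/30 = 0.0333
type 3: (38 − 33.6)²/33.6 = 19.36/33.6 = 0.5762
type 4: (18 − 28.8)²/28.8 = 116.64/28.8 = 4.0500
Sum = 6.644

6.644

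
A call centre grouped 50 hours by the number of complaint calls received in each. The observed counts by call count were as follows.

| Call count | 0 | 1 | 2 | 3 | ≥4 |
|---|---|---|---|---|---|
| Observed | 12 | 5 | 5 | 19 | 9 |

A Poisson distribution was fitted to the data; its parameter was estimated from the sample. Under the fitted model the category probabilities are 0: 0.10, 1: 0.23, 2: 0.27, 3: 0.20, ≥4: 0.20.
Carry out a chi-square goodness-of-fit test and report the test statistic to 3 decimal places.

Expected counts E_i = n·p_i: 50×0.10 = 5, 50×0.23 = 11.5, 50×0.27 = 13.5, 50×0.20 = 10, 50×0.20 = 10.
cat         O        E   (O−E)²/E
0          12        5     9.8000
1           5     11.5     3.6739
2           5     13.5     5.3519
3          19       10     8.1000
≥4          9       10     0.1000
Sum = 27.026

27.026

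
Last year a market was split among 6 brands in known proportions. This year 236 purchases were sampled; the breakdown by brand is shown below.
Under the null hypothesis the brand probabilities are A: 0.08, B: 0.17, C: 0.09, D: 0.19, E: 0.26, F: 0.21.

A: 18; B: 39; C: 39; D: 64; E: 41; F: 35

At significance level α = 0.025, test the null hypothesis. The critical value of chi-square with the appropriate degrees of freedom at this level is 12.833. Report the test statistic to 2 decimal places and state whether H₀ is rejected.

Expected counts E_i = n·p_i: 236×0.08 = 18.88, 236×0.17 = 40.12, 236×0.09 = 21.24, 236×0.19 = 44.84, 236×0.26 = 61.36, 236×0.21 = 49.56.
cat         O        E   (O−E)²/E
A          18    18.88      0.041
B          39    40.12      0.031
C          39    21.24     14.850
D          64    44.84      8.187
E          41    61.36      6.756
F          35    49.56      4.278
Sum = 34.14
df = 5. Since 34.14 > 12.833, we reject H₀.

34.14; reject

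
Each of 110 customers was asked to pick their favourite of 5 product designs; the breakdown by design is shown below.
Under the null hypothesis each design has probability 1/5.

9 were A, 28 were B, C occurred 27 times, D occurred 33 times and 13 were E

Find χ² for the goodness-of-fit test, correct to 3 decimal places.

Expected count for each of the 5 categories: 110/5 = 22.
χ² = (9−22)²/22 + (28−22)²/22 + (27−22)²/22 + (33−22)²/22 + (13−22)²/22
   = 7.6818 + 1.6364 + 1.1364 + 5.5000 + 3.6818
Sum = 19.636

19.636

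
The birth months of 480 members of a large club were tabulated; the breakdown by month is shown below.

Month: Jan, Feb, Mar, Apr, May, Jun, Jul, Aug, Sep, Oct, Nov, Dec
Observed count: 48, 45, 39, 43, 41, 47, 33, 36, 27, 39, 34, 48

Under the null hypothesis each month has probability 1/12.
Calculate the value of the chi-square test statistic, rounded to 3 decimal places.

Expected count for each of the 12 categories: 480/12 = 40.
cat         O        E   (O−E)²/E
Jan        48       40     1.6000
Feb        45       40     0.6250
Mar        39       40     0.0250
Apr        43       40     0.2250
May        41       40     0.0250
Jun        47       40     1.2250
Jul        33       40     1.2250
Aug        36       40     0.4000
Sep        27       40     4.2250
Oct        39       40     0.0250
Nov        34       40     0.9000
Dec        48       40     1.6000
Sum = 12.100

12.100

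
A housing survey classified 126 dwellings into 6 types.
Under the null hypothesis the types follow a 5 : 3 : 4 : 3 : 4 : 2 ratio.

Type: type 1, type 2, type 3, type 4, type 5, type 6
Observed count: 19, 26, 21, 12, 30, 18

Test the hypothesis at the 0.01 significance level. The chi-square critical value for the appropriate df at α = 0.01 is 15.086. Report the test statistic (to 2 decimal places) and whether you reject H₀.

Ratio total = 21. Expected counts: 126×5/21 = 30, 126×3/21 = 18, 126×4/21 = 24, 126×3/21 = 18, 126×4/21 = 24, 126×2/21 = 12.
cat         O        E   (O−E)²/E
type 1     19       30      4.033
type 2     26       18      3.556
type 3     21       24      0.375
type 4     12       18      2.000
type 5     30       24      1.500
type 6     18       12      3.000
Sum = 14.46
df = 5. Since 14.46 < 15.086, we do not reject H₀.

14.46; do not reject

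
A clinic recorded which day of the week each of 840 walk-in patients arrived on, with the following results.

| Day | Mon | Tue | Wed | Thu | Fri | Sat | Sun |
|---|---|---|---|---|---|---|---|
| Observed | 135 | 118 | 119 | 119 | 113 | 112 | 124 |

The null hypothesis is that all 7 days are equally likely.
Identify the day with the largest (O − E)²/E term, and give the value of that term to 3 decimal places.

Mon, 1.875

Under H₀ each category has probability 1/7, so each expected count is 840/7 = 120.
χ² = (135−120)²/120 + (118−120)²/120 + (119−120)²/120 + (119−120)²/120 + (113−120)²/120 + (112−120)²/120 + (124−120)²/120
   = 1.8750 + 0.0333 + 0.0083 + 0.0083 + 0.4083 + 0.5333 + 0.1333
The largest term is for Mon: 1.875.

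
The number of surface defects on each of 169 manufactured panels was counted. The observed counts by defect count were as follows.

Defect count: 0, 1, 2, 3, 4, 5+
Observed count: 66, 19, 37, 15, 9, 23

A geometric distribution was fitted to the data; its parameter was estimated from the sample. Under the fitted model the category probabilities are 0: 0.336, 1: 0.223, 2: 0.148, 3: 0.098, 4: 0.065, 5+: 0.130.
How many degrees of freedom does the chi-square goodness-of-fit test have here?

There are k = 6 categories and 1 parameter estimated from the data, so df = 6 − 1 − 1 = 4.

4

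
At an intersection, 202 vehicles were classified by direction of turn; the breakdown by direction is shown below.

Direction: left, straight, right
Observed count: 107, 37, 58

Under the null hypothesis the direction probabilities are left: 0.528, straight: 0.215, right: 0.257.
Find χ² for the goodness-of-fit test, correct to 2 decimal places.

Expected counts E_i = n·p_i: 202×0.528 = 106.656, 202×0.215 = 43.43, 202×0.257 = 51.914.
χ² = (107−106.656)²/106.656 + (37−43.43)²/43.43 + (58−51.914)²/51.914
   = 0.001 + 0.952 + 0.713
Sum = 1.67

1.67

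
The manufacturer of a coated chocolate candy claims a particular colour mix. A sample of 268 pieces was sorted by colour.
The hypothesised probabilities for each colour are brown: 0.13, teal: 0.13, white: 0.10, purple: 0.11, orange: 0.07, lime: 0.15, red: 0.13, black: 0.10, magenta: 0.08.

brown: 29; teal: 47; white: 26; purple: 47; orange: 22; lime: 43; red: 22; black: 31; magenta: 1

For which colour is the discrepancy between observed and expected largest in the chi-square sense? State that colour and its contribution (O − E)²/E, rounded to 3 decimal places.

Expected counts E_i = n·p_i: 268×0.13 = 34.84, 268×0.13 = 34.84, 268×0.10 = 26.8, 268×0.11 = 29.48, 268×0.07 = 18.76, 268×0.15 = 40.2, 268×0.13 = 34.84, 268×0.10 = 26.8, 268×0.08 = 21.44.
cat          O        E   (O−E)²/E
brown       29    34.84     0.9789
teal        47    34.84     4.2441
white       26     26.8     0.0239
purple      47    29.48    10.4122
orange      22    18.76     0.5596
lime        43     40.2     0.1950
red         22    34.84     4.7321
black       31     26.8     0.6582
magenta      1    21.44    19.4866
The largest term is for magenta: 19.487.

magenta, 19.487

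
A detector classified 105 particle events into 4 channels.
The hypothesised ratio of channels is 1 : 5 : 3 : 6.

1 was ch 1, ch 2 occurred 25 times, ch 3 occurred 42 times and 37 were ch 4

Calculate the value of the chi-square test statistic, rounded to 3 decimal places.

Ratio total = 15. Expected counts: 105×1/15 = 7, 105×5/15 = 35, 105×3/15 = 21, 105×6/15 = 42.
cat         O        E   (O−E)²/E
ch 1        1        7     5.1429
ch 2       25       35     2.8571
ch 3       42       21    21.0000
ch 4       37       42     0.5952
Sum = 29.595

29.595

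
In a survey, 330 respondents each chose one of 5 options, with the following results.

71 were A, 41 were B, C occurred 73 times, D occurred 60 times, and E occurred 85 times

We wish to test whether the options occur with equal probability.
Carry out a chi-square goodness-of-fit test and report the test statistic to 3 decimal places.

Expected count for each of the 5 categories: 330/5 = 66.
A: (71 − 66)²/66 = 25/66 = 0.3788
B: (41 − 66)²/66 = 625/66 = 9.4697
C: (73 − 66)²/66 = 49/66 = 0.7424
D: (60 − 66)²/66 = 36/66 = 0.5455
E: (85 − 66)²/66 = 361/66 = 5.4697
Sum = 16.606

16.606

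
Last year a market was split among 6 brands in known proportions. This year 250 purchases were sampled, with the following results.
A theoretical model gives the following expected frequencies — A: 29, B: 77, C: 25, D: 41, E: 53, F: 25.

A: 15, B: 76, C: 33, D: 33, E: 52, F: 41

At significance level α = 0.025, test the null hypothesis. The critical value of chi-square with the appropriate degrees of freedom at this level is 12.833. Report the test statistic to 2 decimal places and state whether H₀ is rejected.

χ² = (15−29)²/29 + (76−77)²/77 + (33−25)²/25 + (33−41)²/41 + (52−53)²/53 + (41−25)²/25
   = 6.759 + 0.013 + 2.560 + 1.561 + 0.019 + 10.240
Sum = 21.15
df = 5. Since 21.15 > 12.833, we reject H₀.

21.15; reject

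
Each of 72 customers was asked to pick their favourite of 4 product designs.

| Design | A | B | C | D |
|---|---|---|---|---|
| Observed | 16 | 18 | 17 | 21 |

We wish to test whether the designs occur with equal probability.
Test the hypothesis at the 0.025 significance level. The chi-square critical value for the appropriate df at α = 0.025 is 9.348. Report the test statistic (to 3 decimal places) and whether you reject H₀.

Expected count for each of the 4 categories: 72/4 = 18.
χ² = (16−18)²/18 + (18−18)²/18 + (17−18)²/18 + (21−18)²/18
   = 0.2222 + 0.0000 + 0.0556 + 0.5000
Sum = 0.778
df = 3. Since 0.778 < 9.348, we do not reject H₀.

0.778; do not reject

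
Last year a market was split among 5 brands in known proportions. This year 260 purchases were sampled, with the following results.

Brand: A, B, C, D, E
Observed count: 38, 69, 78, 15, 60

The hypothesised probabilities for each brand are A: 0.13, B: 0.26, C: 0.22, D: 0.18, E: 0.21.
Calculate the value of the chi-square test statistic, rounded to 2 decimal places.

30.26

Expected counts E_i = n·p_i: 260×0.13 = 33.8, 260×0.26 = 67.6, 260×0.22 = 57.2, 260×0.18 = 46.8, 260×0.21 = 54.6.
χ² = (38−33.8)²/33.8 + (69−67.6)²/67.6 + (78−57.2)²/57.2 + (15−46.8)²/46.8 + (60−54.6)²/54.6
   = 0.522 + 0.029 + 7.564 + 21.608 + 0.534
Sum = 30.26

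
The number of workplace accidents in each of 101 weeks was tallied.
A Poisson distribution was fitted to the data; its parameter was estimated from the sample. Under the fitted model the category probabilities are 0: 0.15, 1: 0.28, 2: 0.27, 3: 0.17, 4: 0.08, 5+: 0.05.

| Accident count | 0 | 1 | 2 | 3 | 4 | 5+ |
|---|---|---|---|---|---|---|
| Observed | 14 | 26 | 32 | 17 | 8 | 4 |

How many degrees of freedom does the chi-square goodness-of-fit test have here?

4

There are k = 6 categories and 1 parameter estimated from the data, so df = 6 − 1 − 1 = 4.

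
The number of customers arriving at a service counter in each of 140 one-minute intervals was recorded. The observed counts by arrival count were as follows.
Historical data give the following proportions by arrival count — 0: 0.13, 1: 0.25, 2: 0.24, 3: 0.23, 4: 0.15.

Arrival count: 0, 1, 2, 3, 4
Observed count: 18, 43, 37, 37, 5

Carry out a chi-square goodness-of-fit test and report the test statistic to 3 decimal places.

Expected counts E_i = n·p_i: 140×0.13 = 18.2, 140×0.25 = 35, 140×0.24 = 33.6, 140×0.23 = 32.2, 140×0.15 = 21.
cat         O        E   (O−E)²/E
0          18     18.2     0.0022
1          43       35     1.8286
2          37     33.6     0.3440
3          37     32.2     0.7155
4           5       21    12.1905
Sum = 15.081

15.081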